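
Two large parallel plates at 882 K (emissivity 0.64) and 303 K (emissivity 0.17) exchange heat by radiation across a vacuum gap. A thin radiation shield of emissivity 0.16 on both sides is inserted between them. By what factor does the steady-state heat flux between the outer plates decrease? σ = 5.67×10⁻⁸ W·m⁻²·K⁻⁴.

Without shield: q₀ = σΔ(T⁴)/(1/ε₁+1/ε₂−1) with denominator 6.445.
With shield the two gaps are in series; the resistances add: (1/ε₁+1/ε_s−1)+(1/ε_s+1/ε₂−1) = 6.812+11.13 = 17.94.
Heat-flux ratio q₀/q = 17.94/6.445.

factor ≈ 2.78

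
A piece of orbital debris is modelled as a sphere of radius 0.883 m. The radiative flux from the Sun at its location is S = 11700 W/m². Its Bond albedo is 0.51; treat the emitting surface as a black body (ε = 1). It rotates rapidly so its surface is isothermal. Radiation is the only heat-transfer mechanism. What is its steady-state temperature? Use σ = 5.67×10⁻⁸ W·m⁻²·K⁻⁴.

At equilibrium, absorbed power = emitted power.
Absorbing cross-section = πr² = 2.449 m²; emitting surface = 4πr² = 9.798 m² (ratio 4).
(1−a)S·A_cross = εσ·A_surf·T⁴  ⇒  T⁴ = (1−a)S/(4σ).
T⁴ = 0.490·11700/(4·5.67×10⁻⁸) = 2.528×10¹⁰ K⁴.
T = (2.528×10¹⁰)^(1/4).

T ≈ 399 K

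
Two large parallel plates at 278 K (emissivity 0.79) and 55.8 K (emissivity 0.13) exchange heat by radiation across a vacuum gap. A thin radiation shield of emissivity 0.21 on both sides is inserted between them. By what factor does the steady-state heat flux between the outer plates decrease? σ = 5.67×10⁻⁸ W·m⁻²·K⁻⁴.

factor ≈ 2.07

Without shield: q₀ = σΔ(T⁴)/(1/ε₁+1/ε₂−1) with denominator 7.958.
With shield the two gaps are in series; the resistances add: (1/ε₁+1/ε_s−1)+(1/ε_s+1/ε₂−1) = 5.028+11.45 = 16.48.
Heat-flux ratio q₀/q = 16.48/7.958.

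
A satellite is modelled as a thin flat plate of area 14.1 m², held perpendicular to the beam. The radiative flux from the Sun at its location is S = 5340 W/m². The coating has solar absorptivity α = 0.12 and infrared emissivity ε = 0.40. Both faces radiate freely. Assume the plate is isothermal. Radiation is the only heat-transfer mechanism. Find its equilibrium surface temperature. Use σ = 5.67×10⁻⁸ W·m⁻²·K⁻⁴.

At equilibrium, absorbed power = emitted power.
Absorbing cross-section = A = 14.10 m²; emitting surface = 2A = 28.20 m² (ratio 2).
αS·A_cross = εσ·A_surf·T⁴  ⇒  T⁴ = αS/(ε·2σ).
T⁴ = 0.120·5340/(0.40·2·5.67×10⁻⁸) = 1.413×10¹⁰ K⁴.
T = (1.413×10¹⁰)^(1/4).

T ≈ 345 K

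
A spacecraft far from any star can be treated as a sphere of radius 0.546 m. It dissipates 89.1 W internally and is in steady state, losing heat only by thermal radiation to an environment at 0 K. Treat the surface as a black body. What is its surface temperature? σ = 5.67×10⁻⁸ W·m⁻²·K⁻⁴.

Steady state: internal power = radiated power, P = εσA T⁴.
Radiating area A = 4πr² = 3.746 m².
T⁴ = P/(εσA) = 89.1/(1.0·5.67×10⁻⁸·3.746) = 4.195×10⁸ K⁴.
T = (4.195×10⁸)^(1/4).

T ≈ 143 K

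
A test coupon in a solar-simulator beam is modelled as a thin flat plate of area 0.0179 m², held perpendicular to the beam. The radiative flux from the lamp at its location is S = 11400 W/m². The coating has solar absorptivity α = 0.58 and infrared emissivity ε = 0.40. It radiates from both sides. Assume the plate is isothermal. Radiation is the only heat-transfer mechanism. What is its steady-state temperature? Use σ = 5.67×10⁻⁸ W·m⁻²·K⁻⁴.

At equilibrium, absorbed power = emitted power.
Absorbing cross-section = A = 0.01790 m²; emitting surface = 2A = 0.03580 m² (ratio 2).
αS·A_cross = εσ·A_surf·T⁴  ⇒  T⁴ = αS/(ε·2σ).
T⁴ = 0.580·11400/(0.40·2·5.67×10⁻⁸) = 1.458×10¹¹ K⁴.
T = (1.458×10¹¹)^(1/4).

T ≈ 618 K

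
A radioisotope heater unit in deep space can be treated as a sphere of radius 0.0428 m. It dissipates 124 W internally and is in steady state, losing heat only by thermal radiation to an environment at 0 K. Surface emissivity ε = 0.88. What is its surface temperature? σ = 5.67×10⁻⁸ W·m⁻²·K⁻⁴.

T ≈ 573 K

Steady state: internal power = radiated power, P = εσA T⁴.
Radiating area A = 4πr² = 0.02302 m².
T⁴ = P/(εσA) = 124/(0.88·5.67×10⁻⁸·0.02302) = 1.080×10¹¹ K⁴.
T = (1.080×10¹¹)^(1/4).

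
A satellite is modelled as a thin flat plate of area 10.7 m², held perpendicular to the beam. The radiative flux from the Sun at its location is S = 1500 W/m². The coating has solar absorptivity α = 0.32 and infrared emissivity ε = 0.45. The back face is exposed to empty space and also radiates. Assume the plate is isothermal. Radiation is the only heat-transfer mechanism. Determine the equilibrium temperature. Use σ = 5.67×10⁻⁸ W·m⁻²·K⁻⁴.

At equilibrium, absorbed power = emitted power.
Absorbing cross-section = A = 10.70 m²; emitting surface = 2A = 21.40 m² (ratio 2).
αS·A_cross = εσ·A_surf·T⁴  ⇒  T⁴ = αS/(ε·2σ).
T⁴ = 0.320·1500/(0.45·2·5.67×10⁻⁸) = 9.406×10⁹ K⁴.
T = (9.406×10⁹)^(1/4).

T ≈ 311 K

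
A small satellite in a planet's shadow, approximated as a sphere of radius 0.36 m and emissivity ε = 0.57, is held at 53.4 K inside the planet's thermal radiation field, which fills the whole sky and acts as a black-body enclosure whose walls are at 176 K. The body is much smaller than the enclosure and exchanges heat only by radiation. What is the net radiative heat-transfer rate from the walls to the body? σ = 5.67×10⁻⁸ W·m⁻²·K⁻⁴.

P_net ≈ 50.1 W

For a small grey body in a large enclosure: P_net = εσA(T_body⁴ − T_wall⁴).
A = 4πr² = 1.629 m²; T_body⁴ − T_wall⁴ = 8.131×10⁶ − 9.595×10⁸ = -9.514×10⁸ K⁴.
|P_net| = 0.57·5.67×10⁻⁸·1.629·9.514×10⁸.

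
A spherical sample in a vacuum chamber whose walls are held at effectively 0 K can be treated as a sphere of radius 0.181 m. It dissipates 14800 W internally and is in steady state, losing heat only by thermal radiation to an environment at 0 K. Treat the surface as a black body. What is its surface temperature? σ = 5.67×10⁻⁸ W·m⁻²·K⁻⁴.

T ≈ 892 K

Steady state: internal power = radiated power, P = εσA T⁴.
Radiating area A = 4πr² = 0.4117 m².
T⁴ = P/(εσA) = 14800/(1.0·5.67×10⁻⁸·0.4117) = 6.340×10¹¹ K⁴.
T = (6.340×10¹¹)^(1/4).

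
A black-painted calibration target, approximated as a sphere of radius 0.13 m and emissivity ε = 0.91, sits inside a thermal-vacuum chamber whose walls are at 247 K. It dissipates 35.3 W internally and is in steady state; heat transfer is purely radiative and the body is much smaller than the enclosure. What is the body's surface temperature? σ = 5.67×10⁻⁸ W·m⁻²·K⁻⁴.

T ≈ 289 K

For a small grey body in a large enclosure, net radiated power = εσA(T⁴ − T_w⁴).
Steady state: P = εσA(T⁴ − T_w⁴) with A = 4πr² = 0.2124 m².
T⁴ = P/(εσA) + T_w⁴ = 35.3/(0.91·5.67×10⁻⁸·0.2124) + (247)⁴
    = 3.221×10⁹ + 3.722×10⁹ = 6.944×10⁹ K⁴.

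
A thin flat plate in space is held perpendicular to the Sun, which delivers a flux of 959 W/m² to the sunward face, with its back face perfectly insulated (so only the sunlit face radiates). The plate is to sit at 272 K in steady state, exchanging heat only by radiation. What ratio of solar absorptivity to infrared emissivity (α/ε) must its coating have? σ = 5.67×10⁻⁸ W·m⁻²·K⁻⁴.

Balance: αS·A = εσ·1A·T⁴ ⇒ α/ε = σT⁴/S.
α/ε = 5.67×10⁻⁸·(272)⁴/959 = 5.67×10⁻⁸·5.474×10⁹/959.

α/ε ≈ 0.324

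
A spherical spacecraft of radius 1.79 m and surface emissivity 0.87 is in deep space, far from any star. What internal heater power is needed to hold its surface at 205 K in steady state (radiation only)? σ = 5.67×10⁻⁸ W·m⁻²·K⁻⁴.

P = εσ·4πr²·T⁴.
4πr² = 40.26 m²; T⁴ = 1.766×10⁹ K⁴.
P = 0.87·5.67×10⁻⁸·40.26·1.766×10⁹.

P ≈ 3510 W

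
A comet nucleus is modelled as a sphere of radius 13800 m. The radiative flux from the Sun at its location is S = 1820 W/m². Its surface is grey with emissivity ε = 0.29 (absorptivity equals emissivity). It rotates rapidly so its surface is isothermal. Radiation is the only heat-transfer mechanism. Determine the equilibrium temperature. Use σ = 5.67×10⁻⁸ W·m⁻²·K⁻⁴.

At equilibrium, absorbed power = emitted power.
Absorbing cross-section = πr² = 5.983×10⁸ m²; emitting surface = 4πr² = 2.393×10⁹ m² (ratio 4).
εS·A_cross = εσ·A_surf·T⁴  ⇒  T⁴ = S/(4σ)   (ε cancels).
T⁴ = 1820/(4·5.67×10⁻⁸) = 8.025×10⁹ K⁴.
T = (8.025×10⁹)^(1/4).

T ≈ 299 K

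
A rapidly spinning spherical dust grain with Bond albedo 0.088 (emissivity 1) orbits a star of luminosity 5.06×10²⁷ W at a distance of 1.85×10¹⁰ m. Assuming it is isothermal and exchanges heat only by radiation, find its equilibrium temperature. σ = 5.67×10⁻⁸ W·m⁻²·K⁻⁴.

T ≈ 1470 K

First find the stellar flux at distance d: S = L/(4πd²) = 5.06×10²⁷/(4π·(1.85×10¹⁰)²) = 1.177×10⁶ W/m².
For an isothermal sphere, absorbed (1−a)S·πr² = emitted σ·4πr²·T⁴, so T⁴ = (1−a)S/(4σ).
T⁴ = 0.912·1.177×10⁶/(4·5.67×10⁻⁸) = 4.731×10¹² K⁴.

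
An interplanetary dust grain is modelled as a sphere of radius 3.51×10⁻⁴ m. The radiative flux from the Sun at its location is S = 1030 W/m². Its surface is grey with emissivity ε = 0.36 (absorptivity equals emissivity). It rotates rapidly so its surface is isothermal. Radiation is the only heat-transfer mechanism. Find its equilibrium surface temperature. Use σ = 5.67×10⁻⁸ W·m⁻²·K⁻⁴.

T ≈ 260 K

At equilibrium, absorbed power = emitted power.
Absorbing cross-section = πr² = 3.870×10⁻⁷ m²; emitting surface = 4πr² = 1.548×10⁻⁶ m² (ratio 4).
εS·A_cross = εσ·A_surf·T⁴  ⇒  T⁴ = S/(4σ)   (ε cancels).
T⁴ = 1030/(4·5.67×10⁻⁸) = 4.541×10⁹ K⁴.
T = (4.541×10⁹)^(1/4).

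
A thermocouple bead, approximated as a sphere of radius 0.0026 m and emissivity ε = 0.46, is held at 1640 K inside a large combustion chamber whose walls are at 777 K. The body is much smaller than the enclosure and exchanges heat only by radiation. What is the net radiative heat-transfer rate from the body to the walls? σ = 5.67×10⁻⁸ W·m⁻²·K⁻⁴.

P_net ≈ 15.2 W

For a small grey body in a large enclosure: P_net = εσA(T_body⁴ − T_wall⁴).
A = 4πr² = 8.495×10⁻⁵ m²; T_body⁴ − T_wall⁴ = 7.234×10¹² − 3.645×10¹¹ = 6.869×10¹² K⁴.
|P_net| = 0.46·5.67×10⁻⁸·8.495×10⁻⁵·6.869×10¹².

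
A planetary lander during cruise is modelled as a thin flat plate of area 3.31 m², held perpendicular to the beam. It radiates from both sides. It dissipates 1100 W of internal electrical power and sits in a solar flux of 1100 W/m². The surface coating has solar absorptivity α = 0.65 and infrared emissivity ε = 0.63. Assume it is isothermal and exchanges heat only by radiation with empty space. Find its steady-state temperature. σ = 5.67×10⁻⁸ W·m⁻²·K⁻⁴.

T ≈ 348 K

At steady state, absorbed solar power + internal power = radiated power.
Absorbed: α·S·A_cross = 0.65·1100·3.310 = 2367 W (cross-section A).
Total input = 2367 + 1100 = 3467 W.
Radiated: εσ·A_surf·T⁴ with A_surf = 2A = 6.620 m².
T⁴ = 3467/(0.63·5.67×10⁻⁸·6.620) = 1.466×10¹⁰ K⁴.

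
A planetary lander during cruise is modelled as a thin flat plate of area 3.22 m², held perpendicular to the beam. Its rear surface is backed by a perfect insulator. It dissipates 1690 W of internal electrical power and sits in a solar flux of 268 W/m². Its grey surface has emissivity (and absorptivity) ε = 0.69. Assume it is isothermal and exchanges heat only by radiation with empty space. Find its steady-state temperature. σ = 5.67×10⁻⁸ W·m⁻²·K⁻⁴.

T ≈ 367 K

At steady state, absorbed solar power + internal power = radiated power.
Absorbed: α·S·A_cross = 0.69·268·3.220 = 595.4 W (cross-section A).
Total input = 595.4 + 1690 = 2285 W.
Radiated: εσ·A_surf·T⁴ with A_surf = A = 3.220 m².
T⁴ = 2285/(0.69·5.67×10⁻⁸·3.220) = 1.814×10¹⁰ K⁴.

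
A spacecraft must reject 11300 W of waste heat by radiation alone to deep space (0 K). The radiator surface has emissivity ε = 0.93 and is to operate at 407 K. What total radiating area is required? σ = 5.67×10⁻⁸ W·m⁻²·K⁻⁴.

A ≈ 7.81 m²

P = εσA T⁴ ⇒ A = P/(εσT⁴).
T⁴ = 2.744×10¹⁰ K⁴.
A = 11300/(0.93 × 5.67×10⁻⁸ × 2.744×10¹⁰).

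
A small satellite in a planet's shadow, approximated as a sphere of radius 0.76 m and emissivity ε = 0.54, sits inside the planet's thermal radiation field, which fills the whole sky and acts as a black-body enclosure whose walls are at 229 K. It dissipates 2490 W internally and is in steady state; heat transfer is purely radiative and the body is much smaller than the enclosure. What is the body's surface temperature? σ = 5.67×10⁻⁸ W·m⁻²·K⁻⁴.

For a small grey body in a large enclosure, net radiated power = εσA(T⁴ − T_w⁴).
Steady state: P = εσA(T⁴ − T_w⁴) with A = 4πr² = 7.258 m².
T⁴ = P/(εσA) + T_w⁴ = 2490/(0.54·5.67×10⁻⁸·7.258) + (229)⁴
    = 1.120×10¹⁰ + 2.750×10⁹ = 1.395×10¹⁰ K⁴.

T ≈ 344 K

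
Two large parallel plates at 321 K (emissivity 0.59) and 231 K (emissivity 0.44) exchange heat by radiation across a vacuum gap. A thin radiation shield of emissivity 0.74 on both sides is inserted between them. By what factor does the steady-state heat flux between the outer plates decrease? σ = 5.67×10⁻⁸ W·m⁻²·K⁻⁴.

Without shield: q₀ = σΔ(T⁴)/(1/ε₁+1/ε₂−1) with denominator 2.968.
With shield the two gaps are in series; the resistances add: (1/ε₁+1/ε_s−1)+(1/ε_s+1/ε₂−1) = 2.046+2.624 = 4.670.
Heat-flux ratio q₀/q = 4.670/2.968.

factor ≈ 1.57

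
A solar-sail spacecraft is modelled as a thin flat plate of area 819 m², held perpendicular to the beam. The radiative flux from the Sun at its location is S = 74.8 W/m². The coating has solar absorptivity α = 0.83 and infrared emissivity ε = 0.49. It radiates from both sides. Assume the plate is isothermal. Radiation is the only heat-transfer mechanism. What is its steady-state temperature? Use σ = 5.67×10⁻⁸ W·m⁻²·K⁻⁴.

T ≈ 183 K

At equilibrium, absorbed power = emitted power.
Absorbing cross-section = A = 819.0 m²; emitting surface = 2A = 1638 m² (ratio 2).
αS·A_cross = εσ·A_surf·T⁴  ⇒  T⁴ = αS/(ε·2σ).
T⁴ = 0.830·74.8/(0.49·2·5.67×10⁻⁸) = 1.117×10⁹ K⁴.
T = (1.117×10⁹)^(1/4).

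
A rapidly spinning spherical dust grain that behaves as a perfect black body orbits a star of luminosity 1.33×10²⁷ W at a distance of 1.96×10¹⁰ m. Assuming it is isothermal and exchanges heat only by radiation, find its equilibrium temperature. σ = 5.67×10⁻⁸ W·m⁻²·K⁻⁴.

First find the stellar flux at distance d: S = L/(4πd²) = 1.33×10²⁷/(4π·(1.96×10¹⁰)²) = 2.755×10⁵ W/m².
For an isothermal sphere, absorbed (1−a)S·πr² = emitted σ·4πr²·T⁴, so T⁴ = (1−a)S/(4σ).
T⁴ = 1.00·2.755×10⁵/(4·5.67×10⁻⁸) = 1.215×10¹² K⁴.

T ≈ 1050 K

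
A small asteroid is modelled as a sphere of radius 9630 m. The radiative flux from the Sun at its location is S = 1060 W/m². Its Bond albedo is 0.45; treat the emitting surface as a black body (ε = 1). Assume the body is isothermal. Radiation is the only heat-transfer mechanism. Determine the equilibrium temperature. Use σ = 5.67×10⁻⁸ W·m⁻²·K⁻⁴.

T ≈ 225 K

At equilibrium, absorbed power = emitted power.
Absorbing cross-section = πr² = 2.913×10⁸ m²; emitting surface = 4πr² = 1.165×10⁹ m² (ratio 4).
(1−a)S·A_cross = εσ·A_surf·T⁴  ⇒  T⁴ = (1−a)S/(4σ).
T⁴ = 0.550·1060/(4·5.67×10⁻⁸) = 2.571×10⁹ K⁴.
T = (2.571×10⁹)^(1/4).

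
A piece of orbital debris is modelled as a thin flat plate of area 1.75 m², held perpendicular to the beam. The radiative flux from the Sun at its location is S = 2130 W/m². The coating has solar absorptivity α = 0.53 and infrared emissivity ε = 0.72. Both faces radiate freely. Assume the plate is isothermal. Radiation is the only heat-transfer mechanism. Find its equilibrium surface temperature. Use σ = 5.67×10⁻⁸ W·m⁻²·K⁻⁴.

At equilibrium, absorbed power = emitted power.
Absorbing cross-section = A = 1.750 m²; emitting surface = 2A = 3.500 m² (ratio 2).
αS·A_cross = εσ·A_surf·T⁴  ⇒  T⁴ = αS/(ε·2σ).
T⁴ = 0.530·2130/(0.72·2·5.67×10⁻⁸) = 1.383×10¹⁰ K⁴.
T = (1.383×10¹⁰)^(1/4).

T ≈ 343 K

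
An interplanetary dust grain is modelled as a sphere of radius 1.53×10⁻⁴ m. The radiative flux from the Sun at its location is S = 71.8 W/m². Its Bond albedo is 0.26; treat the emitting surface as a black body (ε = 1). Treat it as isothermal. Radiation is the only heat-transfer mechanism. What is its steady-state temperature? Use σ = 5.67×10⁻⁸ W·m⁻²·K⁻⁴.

At equilibrium, absorbed power = emitted power.
Absorbing cross-section = πr² = 7.354×10⁻⁸ m²; emitting surface = 4πr² = 2.942×10⁻⁷ m² (ratio 4).
(1−a)S·A_cross = εσ·A_surf·T⁴  ⇒  T⁴ = (1−a)S/(4σ).
T⁴ = 0.740·71.8/(4·5.67×10⁻⁸) = 2.343×10⁸ K⁴.
T = (2.343×10⁸)^(1/4).

T ≈ 124 K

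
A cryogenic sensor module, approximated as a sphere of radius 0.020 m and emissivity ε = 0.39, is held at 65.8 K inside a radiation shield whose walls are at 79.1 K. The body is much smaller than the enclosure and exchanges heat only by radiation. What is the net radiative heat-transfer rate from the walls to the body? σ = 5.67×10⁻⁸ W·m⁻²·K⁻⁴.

For a small grey body in a large enclosure: P_net = εσA(T_body⁴ − T_wall⁴).
A = 4πr² = 0.005027 m²; T_body⁴ − T_wall⁴ = 1.875×10⁷ − 3.915×10⁷ = -2.040×10⁷ K⁴.
|P_net| = 0.39·5.67×10⁻⁸·0.005027·2.040×10⁷.

P_net ≈ 0.00227 W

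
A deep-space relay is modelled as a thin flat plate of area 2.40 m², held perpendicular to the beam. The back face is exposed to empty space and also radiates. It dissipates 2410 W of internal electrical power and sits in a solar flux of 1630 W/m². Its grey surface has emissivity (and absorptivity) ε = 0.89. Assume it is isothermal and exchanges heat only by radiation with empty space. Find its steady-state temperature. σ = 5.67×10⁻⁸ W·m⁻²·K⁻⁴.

T ≈ 395 K

At steady state, absorbed solar power + internal power = radiated power.
Absorbed: α·S·A_cross = 0.89·1630·2.400 = 3482 W (cross-section A).
Total input = 3482 + 2410 = 5892 W.
Radiated: εσ·A_surf·T⁴ with A_surf = 2A = 4.800 m².
T⁴ = 5892/(0.89·5.67×10⁻⁸·4.800) = 2.432×10¹⁰ K⁴.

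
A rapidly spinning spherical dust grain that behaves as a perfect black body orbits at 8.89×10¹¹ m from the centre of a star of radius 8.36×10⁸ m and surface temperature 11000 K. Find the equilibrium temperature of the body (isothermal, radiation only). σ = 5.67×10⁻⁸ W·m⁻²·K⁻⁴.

The star's surface emits σT_*⁴; at distance d the flux is S = σT_*⁴(R_*/d)².
S = 5.67×10⁻⁸·(11000)⁴·(8.36×10⁸/8.89×10¹¹)² = 734.1 W/m².
For an isothermal sphere T⁴ = (1−a)S/(4σ) = 3.237×10⁹ K⁴.

T ≈ 239 K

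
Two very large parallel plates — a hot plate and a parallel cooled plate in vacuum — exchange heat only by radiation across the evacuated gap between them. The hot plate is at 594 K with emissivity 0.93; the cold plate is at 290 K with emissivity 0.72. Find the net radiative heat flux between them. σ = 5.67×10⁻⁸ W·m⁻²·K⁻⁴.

q ≈ 4550 W/m²

For two infinite grey parallel plates, q = σ(T₁⁴ − T₂⁴)/(1/ε₁ + 1/ε₂ − 1).
T₁⁴ − T₂⁴ = 1.245×10¹¹ − 7.073×10⁹ = 1.174×10¹¹ K⁴.
1/ε₁ + 1/ε₂ − 1 = 1.075 + 1.389 − 1 = 1.464.
q = 5.67×10⁻⁸ × 1.174×10¹¹ / 1.464.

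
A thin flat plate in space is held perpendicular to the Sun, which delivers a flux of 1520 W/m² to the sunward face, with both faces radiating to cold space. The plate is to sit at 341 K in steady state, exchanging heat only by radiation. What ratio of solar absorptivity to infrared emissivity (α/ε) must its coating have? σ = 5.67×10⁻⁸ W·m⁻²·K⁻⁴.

α/ε ≈ 1.01

Balance: αS·A = εσ·2A·T⁴ ⇒ α/ε = 2σT⁴/S.
α/ε = 2·5.67×10⁻⁸·(341)⁴/1520 = 2·5.67×10⁻⁸·1.352×10¹⁰/1520.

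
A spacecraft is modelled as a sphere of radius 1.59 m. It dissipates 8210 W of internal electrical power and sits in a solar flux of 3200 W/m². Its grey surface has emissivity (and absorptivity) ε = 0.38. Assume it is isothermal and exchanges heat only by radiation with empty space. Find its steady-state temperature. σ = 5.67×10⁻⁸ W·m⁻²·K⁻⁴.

At steady state, absorbed solar power + internal power = radiated power.
Absorbed: α·S·A_cross = 0.38·3200·7.942 = 9658 W (cross-section πr²).
Total input = 9658 + 8210 = 17870 W.
Radiated: εσ·A_surf·T⁴ with A_surf = 4πr² = 31.77 m².
T⁴ = 17870/(0.38·5.67×10⁻⁸·31.77) = 2.610×10¹⁰ K⁴.

T ≈ 402 K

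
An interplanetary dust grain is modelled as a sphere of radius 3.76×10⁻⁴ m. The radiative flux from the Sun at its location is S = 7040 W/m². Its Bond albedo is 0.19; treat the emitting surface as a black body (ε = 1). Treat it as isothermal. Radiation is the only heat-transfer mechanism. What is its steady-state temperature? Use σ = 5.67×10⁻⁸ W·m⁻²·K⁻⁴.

At equilibrium, absorbed power = emitted power.
Absorbing cross-section = πr² = 4.441×10⁻⁷ m²; emitting surface = 4πr² = 1.777×10⁻⁶ m² (ratio 4).
(1−a)S·A_cross = εσ·A_surf·T⁴  ⇒  T⁴ = (1−a)S/(4σ).
T⁴ = 0.810·7040/(4·5.67×10⁻⁸) = 2.514×10¹⁰ K⁴.
T = (2.514×10¹⁰)^(1/4).

T ≈ 398 K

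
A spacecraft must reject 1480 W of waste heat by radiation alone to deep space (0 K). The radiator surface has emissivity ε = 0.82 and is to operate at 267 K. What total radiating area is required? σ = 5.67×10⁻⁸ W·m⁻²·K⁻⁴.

P = εσA T⁴ ⇒ A = P/(εσT⁴).
T⁴ = 5.082×10⁹ K⁴.
A = 1480/(0.82 × 5.67×10⁻⁸ × 5.082×10⁹).

A ≈ 6.26 m²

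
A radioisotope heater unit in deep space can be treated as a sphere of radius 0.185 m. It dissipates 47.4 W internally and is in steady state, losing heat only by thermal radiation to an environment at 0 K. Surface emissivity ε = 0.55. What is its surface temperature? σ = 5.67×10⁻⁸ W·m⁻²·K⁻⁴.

T ≈ 244 K

Steady state: internal power = radiated power, P = εσA T⁴.
Radiating area A = 4πr² = 0.4301 m².
T⁴ = P/(εσA) = 47.4/(0.55·5.67×10⁻⁸·0.4301) = 3.534×10⁹ K⁴.
T = (3.534×10⁹)^(1/4).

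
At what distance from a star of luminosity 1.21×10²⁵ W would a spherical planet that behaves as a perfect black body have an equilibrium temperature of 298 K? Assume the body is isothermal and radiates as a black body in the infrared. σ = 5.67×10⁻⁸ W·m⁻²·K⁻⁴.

For an isothermal black-emitting sphere, (1−a)S·πr² = σ·4πr²·T⁴ ⇒ S = 4σT⁴/(1−a).
S = 4·5.67×10⁻⁸·(298)⁴/1.00 = 1789 W/m².
Flux falls as S = L/(4πd²), so d = √(L/(4πS)) = √(1.21×10²⁵/(4π·1789)).

d ≈ 2.32×10¹⁰ m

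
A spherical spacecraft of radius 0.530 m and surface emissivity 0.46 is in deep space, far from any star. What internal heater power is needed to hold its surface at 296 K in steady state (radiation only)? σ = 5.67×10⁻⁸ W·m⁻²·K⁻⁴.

P ≈ 707 W

P = εσ·4πr²·T⁴.
4πr² = 3.530 m²; T⁴ = 7.677×10⁹ K⁴.
P = 0.46·5.67×10⁻⁸·3.530·7.677×10⁹.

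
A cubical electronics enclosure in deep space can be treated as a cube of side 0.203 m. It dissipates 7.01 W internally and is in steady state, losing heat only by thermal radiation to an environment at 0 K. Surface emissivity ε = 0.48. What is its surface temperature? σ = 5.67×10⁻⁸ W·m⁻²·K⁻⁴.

T ≈ 180 K

Steady state: internal power = radiated power, P = εσA T⁴.
Radiating area A = 6L² = 0.2473 m².
T⁴ = P/(εσA) = 7.01/(0.48·5.67×10⁻⁸·0.2473) = 1.042×10⁹ K⁴.
T = (1.042×10⁹)^(1/4).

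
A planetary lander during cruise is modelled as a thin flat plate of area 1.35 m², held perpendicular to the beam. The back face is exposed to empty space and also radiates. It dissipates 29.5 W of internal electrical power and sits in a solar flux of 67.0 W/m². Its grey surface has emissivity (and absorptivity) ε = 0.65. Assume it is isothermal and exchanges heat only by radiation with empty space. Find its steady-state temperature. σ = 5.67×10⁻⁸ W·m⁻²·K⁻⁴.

At steady state, absorbed solar power + internal power = radiated power.
Absorbed: α·S·A_cross = 0.65·67.0·1.350 = 58.79 W (cross-section A).
Total input = 58.79 + 29.5 = 88.29 W.
Radiated: εσ·A_surf·T⁴ with A_surf = 2A = 2.700 m².
T⁴ = 88.29/(0.65·5.67×10⁻⁸·2.700) = 8.873×10⁸ K⁴.

T ≈ 173 K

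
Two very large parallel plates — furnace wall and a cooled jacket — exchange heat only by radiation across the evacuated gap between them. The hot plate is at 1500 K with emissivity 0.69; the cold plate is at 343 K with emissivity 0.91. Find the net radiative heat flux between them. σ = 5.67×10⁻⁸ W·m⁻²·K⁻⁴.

For two infinite grey parallel plates, q = σ(T₁⁴ − T₂⁴)/(1/ε₁ + 1/ε₂ − 1).
T₁⁴ − T₂⁴ = 5.062×10¹² − 1.384×10¹⁰ = 5.049×10¹² K⁴.
1/ε₁ + 1/ε₂ − 1 = 1.449 + 1.099 − 1 = 1.548.
q = 5.67×10⁻⁸ × 5.049×10¹² / 1.548.

q ≈ 1.85×10⁵ W/m²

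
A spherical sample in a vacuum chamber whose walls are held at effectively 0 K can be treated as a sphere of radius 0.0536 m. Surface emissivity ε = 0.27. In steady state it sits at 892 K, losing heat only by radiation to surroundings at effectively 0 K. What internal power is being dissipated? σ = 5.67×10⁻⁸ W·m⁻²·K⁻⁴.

P ≈ 350 W

Steady state: P = εσA T⁴.
A = 4πr² = 0.03610 m²; T⁴ = (892)⁴ = 6.331×10¹¹ K⁴.
P = 0.27 × 5.67×10⁻⁸ × 0.03610 × 6.331×10¹¹.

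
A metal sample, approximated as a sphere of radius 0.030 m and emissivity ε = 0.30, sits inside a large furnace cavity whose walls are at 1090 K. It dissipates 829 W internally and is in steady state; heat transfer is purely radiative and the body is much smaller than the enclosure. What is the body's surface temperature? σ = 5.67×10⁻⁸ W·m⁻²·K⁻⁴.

For a small grey body in a large enclosure, net radiated power = εσA(T⁴ − T_w⁴).
Steady state: P = εσA(T⁴ − T_w⁴) with A = 4πr² = 0.01131 m².
T⁴ = P/(εσA) + T_w⁴ = 829/(0.30·5.67×10⁻⁸·0.01131) + (1090)⁴
    = 4.309×10¹² + 1.412×10¹² = 5.721×10¹² K⁴.

T ≈ 1550 K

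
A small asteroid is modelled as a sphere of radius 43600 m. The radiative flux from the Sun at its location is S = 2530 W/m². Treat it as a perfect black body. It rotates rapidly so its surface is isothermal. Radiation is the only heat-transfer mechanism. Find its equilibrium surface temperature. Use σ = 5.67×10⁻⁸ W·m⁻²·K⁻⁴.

T ≈ 325 K

At equilibrium, absorbed power = emitted power.
Absorbing cross-section = πr² = 5.972×10⁹ m²; emitting surface = 4πr² = 2.389×10¹⁰ m² (ratio 4).
S·A_cross = εσ·A_surf·T⁴  ⇒  T⁴ = S/(4σ).
T⁴ = 1.00·2530/(4·5.67×10⁻⁸) = 1.116×10¹⁰ K⁴.
T = (1.116×10¹⁰)^(1/4).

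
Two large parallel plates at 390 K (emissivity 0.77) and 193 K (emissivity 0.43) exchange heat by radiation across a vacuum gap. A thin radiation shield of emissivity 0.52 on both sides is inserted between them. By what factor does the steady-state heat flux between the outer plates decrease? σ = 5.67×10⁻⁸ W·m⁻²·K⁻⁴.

Without shield: q₀ = σΔ(T⁴)/(1/ε₁+1/ε₂−1) with denominator 2.624.
With shield the two gaps are in series; the resistances add: (1/ε₁+1/ε_s−1)+(1/ε_s+1/ε₂−1) = 2.222+3.249 = 5.470.
Heat-flux ratio q₀/q = 5.470/2.624.

factor ≈ 2.08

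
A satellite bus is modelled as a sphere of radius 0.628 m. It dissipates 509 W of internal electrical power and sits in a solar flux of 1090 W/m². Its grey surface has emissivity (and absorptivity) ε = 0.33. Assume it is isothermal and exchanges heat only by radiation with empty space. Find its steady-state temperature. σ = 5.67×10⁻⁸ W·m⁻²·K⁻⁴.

At steady state, absorbed solar power + internal power = radiated power.
Absorbed: α·S·A_cross = 0.33·1090·1.239 = 445.7 W (cross-section πr²).
Total input = 445.7 + 509 = 954.7 W.
Radiated: εσ·A_surf·T⁴ with A_surf = 4πr² = 4.956 m².
T⁴ = 954.7/(0.33·5.67×10⁻⁸·4.956) = 1.029×10¹⁰ K⁴.

T ≈ 319 K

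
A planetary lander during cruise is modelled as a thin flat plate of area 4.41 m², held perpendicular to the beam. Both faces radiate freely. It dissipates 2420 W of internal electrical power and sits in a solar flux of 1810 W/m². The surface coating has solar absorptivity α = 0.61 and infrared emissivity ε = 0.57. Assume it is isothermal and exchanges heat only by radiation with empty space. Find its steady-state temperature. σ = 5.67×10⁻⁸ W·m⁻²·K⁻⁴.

T ≈ 400 K

At steady state, absorbed solar power + internal power = radiated power.
Absorbed: α·S·A_cross = 0.61·1810·4.410 = 4869 W (cross-section A).
Total input = 4869 + 2420 = 7289 W.
Radiated: εσ·A_surf·T⁴ with A_surf = 2A = 8.820 m².
T⁴ = 7289/(0.57·5.67×10⁻⁸·8.820) = 2.557×10¹⁰ K⁴.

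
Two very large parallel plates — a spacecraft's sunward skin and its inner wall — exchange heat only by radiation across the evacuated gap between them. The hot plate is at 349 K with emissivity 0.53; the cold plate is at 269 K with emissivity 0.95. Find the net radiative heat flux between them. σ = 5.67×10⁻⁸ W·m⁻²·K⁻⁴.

q ≈ 281 W/m²

For two infinite grey parallel plates, q = σ(T₁⁴ − T₂⁴)/(1/ε₁ + 1/ε₂ − 1).
T₁⁴ − T₂⁴ = 1.484×10¹⁰ − 5.236×10⁹ = 9.599×10⁹ K⁴.
1/ε₁ + 1/ε₂ − 1 = 1.887 + 1.053 − 1 = 1.939.
q = 5.67×10⁻⁸ × 9.599×10⁹ / 1.939.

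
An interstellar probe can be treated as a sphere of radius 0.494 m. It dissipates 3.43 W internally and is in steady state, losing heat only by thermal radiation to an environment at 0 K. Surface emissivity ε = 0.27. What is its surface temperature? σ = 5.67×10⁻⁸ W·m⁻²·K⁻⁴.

T ≈ 92.5 K

Steady state: internal power = radiated power, P = εσA T⁴.
Radiating area A = 4πr² = 3.067 m².
T⁴ = P/(εσA) = 3.43/(0.27·5.67×10⁻⁸·3.067) = 7.306×10⁷ K⁴.
T = (7.306×10⁷)^(1/4).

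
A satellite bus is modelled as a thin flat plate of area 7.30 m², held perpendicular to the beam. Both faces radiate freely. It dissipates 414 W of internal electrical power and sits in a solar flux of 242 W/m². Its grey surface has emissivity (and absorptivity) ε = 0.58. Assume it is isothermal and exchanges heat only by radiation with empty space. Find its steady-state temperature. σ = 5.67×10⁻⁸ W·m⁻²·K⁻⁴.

At steady state, absorbed solar power + internal power = radiated power.
Absorbed: α·S·A_cross = 0.58·242·7.300 = 1025 W (cross-section A).
Total input = 1025 + 414 = 1439 W.
Radiated: εσ·A_surf·T⁴ with A_surf = 2A = 14.60 m².
T⁴ = 1439/(0.58·5.67×10⁻⁸·14.60) = 2.996×10⁹ K⁴.

T ≈ 234 K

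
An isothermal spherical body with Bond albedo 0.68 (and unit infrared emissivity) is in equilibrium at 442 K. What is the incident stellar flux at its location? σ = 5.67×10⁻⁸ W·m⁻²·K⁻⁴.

S ≈ 27100 W/m²

(1−a)S·πr² = σ·4πr²·T⁴ ⇒ S = 4σT⁴/(1−a).
S = 4·5.67×10⁻⁸·3.817×10¹⁰/0.320.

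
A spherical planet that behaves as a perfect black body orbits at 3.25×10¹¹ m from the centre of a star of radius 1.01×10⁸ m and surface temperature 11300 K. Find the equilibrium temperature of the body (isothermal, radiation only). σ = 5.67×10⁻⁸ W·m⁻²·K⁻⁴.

The star's surface emits σT_*⁴; at distance d the flux is S = σT_*⁴(R_*/d)².
S = 5.67×10⁻⁸·(11300)⁴·(1.01×10⁸/3.25×10¹¹)² = 89.28 W/m².
For an isothermal sphere T⁴ = (1−a)S/(4σ) = 3.937×10⁸ K⁴.

T ≈ 141 K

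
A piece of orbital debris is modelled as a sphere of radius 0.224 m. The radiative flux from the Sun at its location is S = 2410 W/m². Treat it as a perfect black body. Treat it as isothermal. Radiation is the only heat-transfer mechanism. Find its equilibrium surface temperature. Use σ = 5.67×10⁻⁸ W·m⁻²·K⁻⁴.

At equilibrium, absorbed power = emitted power.
Absorbing cross-section = πr² = 0.1576 m²; emitting surface = 4πr² = 0.6305 m² (ratio 4).
S·A_cross = εσ·A_surf·T⁴  ⇒  T⁴ = S/(4σ).
T⁴ = 1.00·2410/(4·5.67×10⁻⁸) = 1.063×10¹⁰ K⁴.
T = (1.063×10¹⁰)^(1/4).

T ≈ 321 K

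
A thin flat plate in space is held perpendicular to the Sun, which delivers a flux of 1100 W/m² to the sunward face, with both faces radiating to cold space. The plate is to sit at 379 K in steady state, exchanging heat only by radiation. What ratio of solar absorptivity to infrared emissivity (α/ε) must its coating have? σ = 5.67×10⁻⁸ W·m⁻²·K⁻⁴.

Balance: αS·A = εσ·2A·T⁴ ⇒ α/ε = 2σT⁴/S.
α/ε = 2·5.67×10⁻⁸·(379)⁴/1100 = 2·5.67×10⁻⁸·2.063×10¹⁰/1100.

α/ε ≈ 2.13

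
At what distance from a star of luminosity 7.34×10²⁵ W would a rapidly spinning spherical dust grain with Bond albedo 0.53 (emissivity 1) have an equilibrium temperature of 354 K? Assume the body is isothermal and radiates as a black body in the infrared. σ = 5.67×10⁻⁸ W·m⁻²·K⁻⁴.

d ≈ 2.78×10¹⁰ m

For an isothermal black-emitting sphere, (1−a)S·πr² = σ·4πr²·T⁴ ⇒ S = 4σT⁴/(1−a).
S = 4·5.67×10⁻⁸·(354)⁴/0.470 = 7578 W/m².
Flux falls as S = L/(4πd²), so d = √(L/(4πS)) = √(7.34×10²⁵/(4π·7578)).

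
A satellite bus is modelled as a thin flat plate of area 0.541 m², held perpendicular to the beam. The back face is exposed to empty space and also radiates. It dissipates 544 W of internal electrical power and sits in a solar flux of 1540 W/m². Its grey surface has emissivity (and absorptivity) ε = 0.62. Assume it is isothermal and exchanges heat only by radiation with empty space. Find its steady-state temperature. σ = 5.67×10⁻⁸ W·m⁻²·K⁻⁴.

T ≈ 409 K

At steady state, absorbed solar power + internal power = radiated power.
Absorbed: α·S·A_cross = 0.62·1540·0.5410 = 516.5 W (cross-section A).
Total input = 516.5 + 544 = 1061 W.
Radiated: εσ·A_surf·T⁴ with A_surf = 2A = 1.082 m².
T⁴ = 1061/(0.62·5.67×10⁻⁸·1.082) = 2.788×10¹⁰ K⁴.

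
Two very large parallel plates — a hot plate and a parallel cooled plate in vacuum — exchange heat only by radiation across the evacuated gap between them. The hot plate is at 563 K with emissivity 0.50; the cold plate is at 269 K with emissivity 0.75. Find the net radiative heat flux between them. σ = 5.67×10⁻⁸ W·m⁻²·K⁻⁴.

q ≈ 2310 W/m²

For two infinite grey parallel plates, q = σ(T₁⁴ − T₂⁴)/(1/ε₁ + 1/ε₂ − 1).
T₁⁴ − T₂⁴ = 1.005×10¹¹ − 5.236×10⁹ = 9.523×10¹⁰ K⁴.
1/ε₁ + 1/ε₂ − 1 = 2.000 + 1.333 − 1 = 2.333.
q = 5.67×10⁻⁸ × 9.523×10¹⁰ / 2.333.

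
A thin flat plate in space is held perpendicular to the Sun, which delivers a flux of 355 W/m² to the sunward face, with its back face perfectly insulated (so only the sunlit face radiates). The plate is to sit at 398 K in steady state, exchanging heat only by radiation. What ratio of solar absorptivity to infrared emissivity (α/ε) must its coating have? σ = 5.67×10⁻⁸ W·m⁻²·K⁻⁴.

α/ε ≈ 4.01

Balance: αS·A = εσ·1A·T⁴ ⇒ α/ε = σT⁴/S.
α/ε = 5.67×10⁻⁸·(398)⁴/355 = 5.67×10⁻⁸·2.509×10¹⁰/355.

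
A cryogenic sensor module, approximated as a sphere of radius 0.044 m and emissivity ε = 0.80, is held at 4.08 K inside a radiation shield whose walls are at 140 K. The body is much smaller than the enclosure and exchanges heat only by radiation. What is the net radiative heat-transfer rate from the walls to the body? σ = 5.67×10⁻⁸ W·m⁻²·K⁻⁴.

For a small grey body in a large enclosure: P_net = εσA(T_body⁴ − T_wall⁴).
A = 4πr² = 0.02433 m²; T_body⁴ − T_wall⁴ = 277.1 − 3.842×10⁸ = -3.842×10⁸ K⁴.
|P_net| = 0.80·5.67×10⁻⁸·0.02433·3.842×10⁸.

P_net ≈ 0.424 W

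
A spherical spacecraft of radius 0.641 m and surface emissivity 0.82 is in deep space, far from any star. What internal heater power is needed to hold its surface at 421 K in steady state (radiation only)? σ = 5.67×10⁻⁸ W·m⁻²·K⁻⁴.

P = εσ·4πr²·T⁴.
4πr² = 5.163 m²; T⁴ = 3.141×10¹⁰ K⁴.
P = 0.82·5.67×10⁻⁸·5.163·3.141×10¹⁰.

P ≈ 7540 W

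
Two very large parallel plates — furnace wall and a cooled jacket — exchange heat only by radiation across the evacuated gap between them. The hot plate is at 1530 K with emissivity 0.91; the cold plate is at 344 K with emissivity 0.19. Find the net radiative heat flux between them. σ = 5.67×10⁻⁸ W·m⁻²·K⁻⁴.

q ≈ 57800 W/m²

For two infinite grey parallel plates, q = σ(T₁⁴ − T₂⁴)/(1/ε₁ + 1/ε₂ − 1).
T₁⁴ − T₂⁴ = 5.480×10¹² − 1.400×10¹⁰ = 5.466×10¹² K⁴.
1/ε₁ + 1/ε₂ − 1 = 1.099 + 5.263 − 1 = 5.362.
q = 5.67×10⁻⁸ × 5.466×10¹² / 5.362.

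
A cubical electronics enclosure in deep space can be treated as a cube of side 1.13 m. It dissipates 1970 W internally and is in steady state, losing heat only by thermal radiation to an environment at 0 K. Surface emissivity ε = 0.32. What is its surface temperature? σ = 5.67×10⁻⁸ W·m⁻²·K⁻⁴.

Steady state: internal power = radiated power, P = εσA T⁴.
Radiating area A = 6L² = 7.661 m².
T⁴ = P/(εσA) = 1970/(0.32·5.67×10⁻⁸·7.661) = 1.417×10¹⁰ K⁴.
T = (1.417×10¹⁰)^(1/4).

T ≈ 345 K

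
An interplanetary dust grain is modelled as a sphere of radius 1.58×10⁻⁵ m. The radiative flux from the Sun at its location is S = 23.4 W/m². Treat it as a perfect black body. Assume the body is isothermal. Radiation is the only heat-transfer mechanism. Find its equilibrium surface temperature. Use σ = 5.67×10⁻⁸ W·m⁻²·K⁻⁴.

T ≈ 101 K

At equilibrium, absorbed power = emitted power.
Absorbing cross-section = πr² = 7.843×10⁻¹⁰ m²; emitting surface = 4πr² = 3.137×10⁻⁹ m² (ratio 4).
S·A_cross = εσ·A_surf·T⁴  ⇒  T⁴ = S/(4σ).
T⁴ = 1.00·23.4/(4·5.67×10⁻⁸) = 1.032×10⁸ K⁴.
T = (1.032×10⁸)^(1/4).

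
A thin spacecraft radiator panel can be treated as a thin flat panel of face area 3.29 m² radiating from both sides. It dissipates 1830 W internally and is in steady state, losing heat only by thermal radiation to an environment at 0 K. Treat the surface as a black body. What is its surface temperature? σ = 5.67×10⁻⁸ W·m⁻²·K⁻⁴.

Steady state: internal power = radiated power, P = εσA T⁴.
Radiating area A = 2·3.29 = 6.580 m².
T⁴ = P/(εσA) = 1830/(1.0·5.67×10⁻⁸·6.580) = 4.905×10⁹ K⁴.
T = (4.905×10⁹)^(1/4).

T ≈ 265 K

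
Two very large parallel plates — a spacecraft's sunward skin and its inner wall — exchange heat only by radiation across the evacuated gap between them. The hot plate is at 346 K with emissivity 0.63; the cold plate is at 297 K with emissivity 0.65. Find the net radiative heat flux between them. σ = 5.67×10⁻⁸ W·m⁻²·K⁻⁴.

q ≈ 175 W/m²

For two infinite grey parallel plates, q = σ(T₁⁴ − T₂⁴)/(1/ε₁ + 1/ε₂ − 1).
T₁⁴ − T₂⁴ = 1.433×10¹⁰ − 7.781×10⁹ = 6.551×10⁹ K⁴.
1/ε₁ + 1/ε₂ − 1 = 1.587 + 1.538 − 1 = 2.126.
q = 5.67×10⁻⁸ × 6.551×10⁹ / 2.126.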